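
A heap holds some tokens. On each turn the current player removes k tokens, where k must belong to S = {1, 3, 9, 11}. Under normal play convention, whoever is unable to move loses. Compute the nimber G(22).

0

n :  0  1  2  3  4  5  6  7  8  9 10 11 12 13 14 15 16 17 18 19 20 21 22
G :  0  1  0  1  0  1  0  1  0  1  0  1  0  1  0  1  0  1  0  1  0  1  0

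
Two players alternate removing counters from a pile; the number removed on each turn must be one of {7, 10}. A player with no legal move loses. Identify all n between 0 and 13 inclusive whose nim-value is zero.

0, 1, 2, 3, 4, 5, 6

n :  0  1  2  3  4  5  6  7  8  9 10 11 12 13
G :  0  0  0  0  0  0  0  1  1  1  1  1  1  1
P-positions are exactly the n with G(n) = 0.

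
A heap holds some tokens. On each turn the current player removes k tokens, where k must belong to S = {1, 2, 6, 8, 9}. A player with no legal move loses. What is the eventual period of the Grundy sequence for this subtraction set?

7

G(0) = 0
G(1) = mex{0} = 1
G(2) = mex{1,0} = 2
G(3) = mex{2,1} = 0
G(4) = mex{0,2} = 1
G(5) = mex{1,0} = 2
G(6) = mex{2,1,0} = 3
G(7) = mex{3,2,1} = 0
G(8) = mex{0,3,2,0} = 1
G(9) = mex{1,0,0,1,0} = 2
G(10) = mex{2,1,1,2,1} = 0
G(11) = mex{0,2,2,0,2} = 1
G(12) = mex{1,0,3,1,0} = 2
G(13) = mex{2,1,0,2,1} = 3
G(14) = mex{3,2,1,3,2} = 0
G(15) = mex{0,3,2,0,3} = 1
G(16) = mex{1,0,0,1,0} = 2
G(17) = mex{2,1,1,2,1} = 0
G(n+7) = G(n) holds for n = 0,…,8 (a full window of length max(S) = 9), so the sequence is purely periodic with period 7.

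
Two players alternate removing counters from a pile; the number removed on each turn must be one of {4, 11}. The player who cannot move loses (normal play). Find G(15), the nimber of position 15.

n :  0  1  2  3  4  5  6  7  8  9 10 11 12 13 14 15
G :  0  0  0  0  1  1  1  1  0  0  0  2  1  1  1  0

0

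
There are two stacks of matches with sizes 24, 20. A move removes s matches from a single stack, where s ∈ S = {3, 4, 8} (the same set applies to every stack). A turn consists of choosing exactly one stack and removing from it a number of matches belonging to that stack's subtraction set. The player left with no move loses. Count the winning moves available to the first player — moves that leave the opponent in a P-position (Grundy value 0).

All stacks use S = {3, 4, 8}:
n :  0  1  2  3  4  5  6  7  8  9 10 11 12 13 14 15 16 17 18 19 20 21 22 23 24
G :  0  0  0  1  1  1  2  0  2  3  1  3  0  0  0  1  1  1  2  0  2  3  1  3  0
Stack A: G(24) = 0.
Stack B: G(20) = 2.
Combined Grundy value = 0 ⊕ 2 = 2.
A winning move leaves total XOR = 0, i.e. changes one component's Grundy value g to g ⊕ X where X is the current total.
Stack A: need g' = 0⊕2 = 2. Options: 24−3→G=3, 24−4→G=2, 24−8→G=1. Hits: 1.
Stack B: need g' = 2⊕2 = 0. Options: 20−3→G=1, 20−4→G=1, 20−8→G=0. Hits: 1.

2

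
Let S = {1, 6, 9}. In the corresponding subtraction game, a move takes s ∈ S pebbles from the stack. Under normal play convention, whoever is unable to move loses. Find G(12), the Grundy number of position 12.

0

G(0) = 0
G(1) = mex{0} = 1
G(2) = mex{1} = 0
G(3) = mex{0} = 1
G(4) = mex{1} = 0
G(5) = mex{0} = 1
G(6) = mex{1,0} = 2
G(7) = mex{2,1} = 0
G(8) = mex{0,0} = 1
G(9) = mex{1,1,0} = 2
G(10) = mex{2,0,1} = 3
G(11) = mex{3,1,0} = 2
G(12) = mex{2,2,1} = 0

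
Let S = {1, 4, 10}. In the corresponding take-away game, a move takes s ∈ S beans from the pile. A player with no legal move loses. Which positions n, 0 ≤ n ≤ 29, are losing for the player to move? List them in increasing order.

G(0) = 0
G(1) = mex{0} = 1
G(2) = mex{1} = 0
G(3) = mex{0} = 1
G(4) = mex{1,0} = 2
G(5) = mex{2,1} = 0
G(6) = mex{0,0} = 1
G(7) = mex{1,1} = 0
G(8) = mex{0,2} = 1
G(9) = mex{1,0} = 2
G(10) = mex{2,1,0} = 3
G(11) = mex{3,0,1} = 2
G(12) = mex{2,1,0} = 3
G(13) = mex{3,2,1} = 0
G(14) = mex{0,3,2} = 1
G(15) = mex{1,2,0} = 3
G(16) = mex{3,3,1} = 0
G(17) = mex{0,0,0} = 1
G(18) = mex{1,1,1} = 0
G(19) = mex{0,3,2} = 1
G(20) = mex{1,0,3} = 2
G(21) = mex{2,1,2} = 0
G(22) = mex{0,0,3} = 1
G(23) = mex{1,1,0} = 2
G(24) = mex{2,2,1} = 0
G(25) = mex{0,0,3} = 1
G(26) = mex{1,1,0} = 2
G(27) = mex{2,2,1} = 0
G(28) = mex{0,0,0} = 1
G(29) = mex{1,1,1} = 0
P-positions are exactly the n with G(n) = 0.

0, 2, 5, 7, 13, 16, 18, 21, 24, 27, 29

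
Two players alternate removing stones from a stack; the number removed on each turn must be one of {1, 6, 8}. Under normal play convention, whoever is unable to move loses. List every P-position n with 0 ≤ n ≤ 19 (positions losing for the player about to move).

G(0) = 0
G(1) = mex{0} = 1
G(2) = mex{1} = 0
G(3) = mex{0} = 1
G(4) = mex{1} = 0
G(5) = mex{0} = 1
G(6) = mex{1,0} = 2
G(7) = mex{2,1} = 0
G(8) = mex{0,0,0} = 1
G(9) = mex{1,1,1} = 0
G(10) = mex{0,0,0} = 1
G(11) = mex{1,1,1} = 0
G(12) = mex{0,2,0} = 1
G(13) = mex{1,0,1} = 2
G(14) = mex{2,1,2} = 0
G(15) = mex{0,0,0} = 1
G(16) = mex{1,1,1} = 0
G(17) = mex{0,0,0} = 1
G(18) = mex{1,1,1} = 0
G(19) = mex{0,2,0} = 1
P-positions are exactly the n with G(n) = 0.

0, 2, 4, 7, 9, 11, 14, 16, 18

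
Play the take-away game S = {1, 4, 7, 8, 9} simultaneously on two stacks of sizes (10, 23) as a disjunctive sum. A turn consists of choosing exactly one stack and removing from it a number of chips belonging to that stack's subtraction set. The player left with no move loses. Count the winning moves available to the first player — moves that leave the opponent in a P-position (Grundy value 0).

All stacks use S = {1, 4, 7, 8, 9}:
n :  0  1  2  3  4  5  6  7  8  9 10 11 12 13 14 15 16 17 18 19 20 21 22 23
G :  0  1  0  1  2  0  1  2  3  2  3  4  5  3  4  0  1  0  1  2  0  1  2  3
Stack A: G(10) = 3.
Stack B: G(23) = 3.
Combined Grundy value = 3 ⊕ 3 = 0.
A winning move leaves total XOR = 0, i.e. changes one component's Grundy value g to g ⊕ X where X is the current total.
Stack A: target g' = 3⊕0 = 3, but every legal move changes the Grundy value (mex property), so 0 moves.
Stack B: target g' = 3⊕0 = 3, but every legal move changes the Grundy value (mex property), so 0 moves.

0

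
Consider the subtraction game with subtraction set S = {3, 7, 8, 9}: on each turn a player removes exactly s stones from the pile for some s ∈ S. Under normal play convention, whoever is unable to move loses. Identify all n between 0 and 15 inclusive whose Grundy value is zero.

G(0) = 0
G(1) = mex{} = 0
G(2) = mex{} = 0
G(3) = mex{0} = 1
G(4) = mex{0} = 1
G(5) = mex{0} = 1
G(6) = mex{1} = 0
G(7) = mex{1,0} = 2
G(8) = mex{1,0,0} = 2
G(9) = mex{0,0,0,0} = 1
G(10) = mex{2,1,0,0} = 3
G(11) = mex{2,1,1,0} = 3
G(12) = mex{1,1,1,1} = 0
G(13) = mex{3,0,1,1} = 2
G(14) = mex{3,2,0,1} = 4
G(15) = mex{0,2,2,0} = 1
P-positions are exactly the n with G(n) = 0.

0, 1, 2, 6, 12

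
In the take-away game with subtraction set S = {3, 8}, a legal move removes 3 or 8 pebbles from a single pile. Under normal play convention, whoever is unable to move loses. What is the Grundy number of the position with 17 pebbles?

0

G(0) = 0
G(1) = mex{} = 0
G(2) = mex{} = 0
G(3) = mex{0} = 1
G(4) = mex{0} = 1
G(5) = mex{0} = 1
G(6) = mex{1} = 0
G(7) = mex{1} = 0
G(8) = mex{1,0} = 2
G(9) = mex{0,0} = 1
G(10) = mex{0,0} = 1
G(11) = mex{2,1} = 0
G(12) = mex{1,1} = 0
G(13) = mex{1,1} = 0
G(14) = mex{0,0} = 1
G(15) = mex{0,0} = 1
G(16) = mex{0,2} = 1
G(17) = mex{1,1} = 0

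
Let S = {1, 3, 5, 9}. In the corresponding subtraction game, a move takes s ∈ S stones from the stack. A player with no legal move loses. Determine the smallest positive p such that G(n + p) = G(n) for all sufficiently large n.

2

n :  0  1  2  3  4  5  6  7  8  9 10 11 12 13 14
G :  0  1  0  1  0  1  0  1  0  1  0  1  0  1  0
G(n+2) = G(n) holds for n = 0,…,8 (a full window of length max(S) = 9), so the sequence is purely periodic with period 2.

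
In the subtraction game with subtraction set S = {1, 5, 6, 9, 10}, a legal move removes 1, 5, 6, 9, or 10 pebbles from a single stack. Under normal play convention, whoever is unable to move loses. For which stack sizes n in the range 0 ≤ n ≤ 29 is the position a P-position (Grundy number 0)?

0, 2, 4, 15, 17, 19

G(0) = 0
G(1) = mex{0} = 1
G(2) = mex{1} = 0
G(3) = mex{0} = 1
G(4) = mex{1} = 0
G(5) = mex{0,0} = 1
G(6) = mex{1,1,0} = 2
G(7) = mex{2,0,1} = 3
G(8) = mex{3,1,0} = 2
G(9) = mex{2,0,1,0} = 3
G(10) = mex{3,1,0,1,0} = 2
G(11) = mex{2,2,1,0,1} = 3
G(12) = mex{3,3,2,1,0} = 4
G(13) = mex{4,2,3,0,1} = 5
G(14) = mex{5,3,2,1,0} = 4
G(15) = mex{4,2,3,2,1} = 0
G(16) = mex{0,3,2,3,2} = 1
G(17) = mex{1,4,3,2,3} = 0
G(18) = mex{0,5,4,3,2} = 1
G(19) = mex{1,4,5,2,3} = 0
G(20) = mex{0,0,4,3,2} = 1
G(21) = mex{1,1,0,4,3} = 2
G(22) = mex{2,0,1,5,4} = 3
G(23) = mex{3,1,0,4,5} = 2
G(24) = mex{2,0,1,0,4} = 3
G(25) = mex{3,1,0,1,0} = 2
G(26) = mex{2,2,1,0,1} = 3
G(27) = mex{3,3,2,1,0} = 4
G(28) = mex{4,2,3,0,1} = 5
G(29) = mex{5,3,2,1,0} = 4
P-positions are exactly the n with G(n) = 0.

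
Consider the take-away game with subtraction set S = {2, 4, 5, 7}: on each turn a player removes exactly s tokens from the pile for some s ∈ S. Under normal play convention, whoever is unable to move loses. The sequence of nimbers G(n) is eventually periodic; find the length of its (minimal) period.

9

n :  0  1  2  3  4  5  6  7  8  9 10 11 12 13 14 15 16 17 18 19
G :  0  0  1  1  2  2  3  3  4  0  0  1  1  2  2  3  3  4  0  0
G(n+9) = G(n) holds for n = 0,…,6 (a full window of length max(S) = 7), so the sequence is purely periodic with period 9.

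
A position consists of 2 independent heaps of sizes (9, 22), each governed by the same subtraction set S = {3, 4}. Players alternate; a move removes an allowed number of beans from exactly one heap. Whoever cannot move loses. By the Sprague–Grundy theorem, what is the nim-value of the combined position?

0

All heaps use S = {3, 4}:
G(0) = 0
G(1) = mex{} = 0
G(2) = mex{} = 0
G(3) = mex{0} = 1
G(4) = mex{0,0} = 1
G(5) = mex{0,0} = 1
G(6) = mex{1,0} = 2
G(7) = mex{1,1} = 0
G(8) = mex{1,1} = 0
G(9) = mex{2,1} = 0
G(10) = mex{0,2} = 1
G(11) = mex{0,0} = 1
G(12) = mex{0,0} = 1
G(13) = mex{1,0} = 2
G(14) = mex{1,1} = 0
G(15) = mex{1,1} = 0
G(16) = mex{2,1} = 0
G(17) = mex{0,2} = 1
G(18) = mex{0,0} = 1
G(19) = mex{0,0} = 1
G(20) = mex{1,0} = 2
G(21) = mex{1,1} = 0
G(22) = mex{1,1} = 0
Heap A: G(9) = 0.
Heap B: G(22) = 0.
Combined Grundy value = 0 ⊕ 0 = 0.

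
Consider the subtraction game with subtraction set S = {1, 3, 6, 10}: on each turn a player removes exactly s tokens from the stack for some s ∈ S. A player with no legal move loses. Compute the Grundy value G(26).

2

n :  0  1  2  3  4  5  6  7  8  9 10 11 12 13 14 15 16 17 18 19 20 21 22 23 24 25 26
G :  0  1  0  1  0  1  2  3  2  0  1  0  1  0  1  2  3  2  0  1  0  1  0  1  2  3  2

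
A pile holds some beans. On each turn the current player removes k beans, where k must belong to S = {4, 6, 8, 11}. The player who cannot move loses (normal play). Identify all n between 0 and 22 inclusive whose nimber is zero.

n :  0  1  2  3  4  5  6  7  8  9 10 11 12 13 14 15 16 17 18 19 20 21 22
G :  0  0  0  0  1  1  1  1  2  2  2  2  3  3  3  0  0  0  0  1  1  1  1
P-positions are exactly the n with G(n) = 0.

0, 1, 2, 3, 15, 16, 17, 18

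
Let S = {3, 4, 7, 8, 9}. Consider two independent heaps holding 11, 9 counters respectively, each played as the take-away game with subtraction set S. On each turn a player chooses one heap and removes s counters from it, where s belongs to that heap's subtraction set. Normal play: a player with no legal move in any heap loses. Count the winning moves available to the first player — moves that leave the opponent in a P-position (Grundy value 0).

0

All heaps use S = {3, 4, 7, 8, 9}:
n :  0  1  2  3  4  5  6  7  8  9 10 11
G :  0  0  0  1  1  1  2  2  2  3  3  3
Heap A: G(11) = 3.
Heap B: G(9) = 3.
Combined Grundy value = 3 ⊕ 3 = 0.
A winning move leaves total XOR = 0, i.e. changes one component's Grundy value g to g ⊕ X where X is the current total.
Heap A: target g' = 3⊕0 = 3, but every legal move changes the Grundy value (mex property), so 0 moves.
Heap B: target g' = 3⊕0 = 3, but every legal move changes the Grundy value (mex property), so 0 moves.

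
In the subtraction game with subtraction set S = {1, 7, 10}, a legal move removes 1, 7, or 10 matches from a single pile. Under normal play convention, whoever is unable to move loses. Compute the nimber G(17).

0

G(0) = 0
G(1) = mex{0} = 1
G(2) = mex{1} = 0
G(3) = mex{0} = 1
G(4) = mex{1} = 0
G(5) = mex{0} = 1
G(6) = mex{1} = 0
G(7) = mex{0,0} = 1
G(8) = mex{1,1} = 0
G(9) = mex{0,0} = 1
G(10) = mex{1,1,0} = 2
G(11) = mex{2,0,1} = 3
G(12) = mex{3,1,0} = 2
G(13) = mex{2,0,1} = 3
G(14) = mex{3,1,0} = 2
G(15) = mex{2,0,1} = 3
G(16) = mex{3,1,0} = 2
G(17) = mex{2,2,1} = 0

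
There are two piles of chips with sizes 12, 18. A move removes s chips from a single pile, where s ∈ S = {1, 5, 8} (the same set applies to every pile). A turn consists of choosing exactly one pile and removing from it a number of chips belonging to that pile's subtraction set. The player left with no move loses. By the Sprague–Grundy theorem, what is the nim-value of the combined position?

All piles use S = {1, 5, 8}:
n :  0  1  2  3  4  5  6  7  8  9 10 11 12 13 14 15 16 17 18
G :  0  1  0  1  0  1  0  1  2  3  2  3  2  0  1  0  1  0  1
Pile A: G(12) = 2.
Pile B: G(18) = 1.
Combined Grundy value = 2 ⊕ 1 = 3.

3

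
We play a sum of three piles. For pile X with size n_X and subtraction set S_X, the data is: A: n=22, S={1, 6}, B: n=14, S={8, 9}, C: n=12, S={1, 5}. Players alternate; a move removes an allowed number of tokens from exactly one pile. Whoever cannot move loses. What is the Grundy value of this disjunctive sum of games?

Pile A, S = {1, 6}:
n :  0  1  2  3  4  5  6  7  8  9 10 11 12 13 14 15 16 17 18 19 20 21 22
G :  0  1  0  1  0  1  2  0  1  0  1  0  1  2  0  1  0  1  0  1  2  0  1
G_A(22) = 1.
Pile B, S = {8, 9}:
G(0) = 0
G(1) = mex{} = 0
G(2) = mex{} = 0
G(3) = mex{} = 0
G(4) = mex{} = 0
G(5) = mex{} = 0
G(6) = mex{} = 0
G(7) = mex{} = 0
G(8) = mex{0} = 1
G(9) = mex{0,0} = 1
G(10) = mex{0,0} = 1
G(11) = mex{0,0} = 1
G(12) = mex{0,0} = 1
G(13) = mex{0,0} = 1
G(14) = mex{0,0} = 1
G_B(14) = 1.
Pile C, S = {1, 5}:
G(0) = 0
G(1) = mex{0} = 1
G(2) = mex{1} = 0
G(3) = mex{0} = 1
G(4) = mex{1} = 0
G(5) = mex{0,0} = 1
G(6) = mex{1,1} = 0
G(7) = mex{0,0} = 1
G(8) = mex{1,1} = 0
G(9) = mex{0,0} = 1
G(10) = mex{1,1} = 0
G(11) = mex{0,0} = 1
G(12) = mex{1,1} = 0
G_C(12) = 0.
Combined Grundy value = 1 ⊕ 1 ⊕ 0 = 0.

0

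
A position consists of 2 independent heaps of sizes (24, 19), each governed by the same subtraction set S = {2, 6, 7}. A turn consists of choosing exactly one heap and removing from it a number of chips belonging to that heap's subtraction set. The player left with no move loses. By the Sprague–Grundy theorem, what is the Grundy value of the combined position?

All heaps use S = {2, 6, 7}:
G(0) = 0
G(1) = mex{} = 0
G(2) = mex{0} = 1
G(3) = mex{0} = 1
G(4) = mex{1} = 0
G(5) = mex{1} = 0
G(6) = mex{0,0} = 1
G(7) = mex{0,0,0} = 1
G(8) = mex{1,1,0} = 2
G(9) = mex{1,1,1} = 0
G(10) = mex{2,0,1} = 3
G(11) = mex{0,0,0} = 1
G(12) = mex{3,1,0} = 2
G(13) = mex{1,1,1} = 0
G(14) = mex{2,2,1} = 0
G(15) = mex{0,0,2} = 1
G(16) = mex{0,3,0} = 1
G(17) = mex{1,1,3} = 0
G(18) = mex{1,2,1} = 0
G(19) = mex{0,0,2} = 1
G(20) = mex{0,0,0} = 1
G(21) = mex{1,1,0} = 2
G(22) = mex{1,1,1} = 0
G(23) = mex{2,0,1} = 3
G(24) = mex{0,0,0} = 1
Heap A: G(24) = 1.
Heap B: G(19) = 1.
Combined Grundy value = 1 ⊕ 1 = 0.

0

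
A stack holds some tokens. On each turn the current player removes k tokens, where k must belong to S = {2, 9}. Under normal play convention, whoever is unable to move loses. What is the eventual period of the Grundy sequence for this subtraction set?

n :  0  1  2  3  4  5  6  7  8  9 10 11 12 13 14 15 16 17 18 19 20 21 22 23
G :  0  0  1  1  0  0  1  1  0  2  1  0  0  1  1  0  0  1  1  0  2  1  0  0
G(n+11) = G(n) holds for n = 0,…,8 (a full window of length max(S) = 9), so the sequence is purely periodic with period 11.

11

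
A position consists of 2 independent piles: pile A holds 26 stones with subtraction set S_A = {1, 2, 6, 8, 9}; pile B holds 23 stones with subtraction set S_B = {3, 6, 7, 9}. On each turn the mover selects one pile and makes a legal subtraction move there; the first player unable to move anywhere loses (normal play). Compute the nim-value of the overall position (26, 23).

Pile A, S = {1, 2, 6, 8, 9}:
G(0) = 0
G(1) = mex{0} = 1
G(2) = mex{1,0} = 2
G(3) = mex{2,1} = 0
G(4) = mex{0,2} = 1
G(5) = mex{1,0} = 2
G(6) = mex{2,1,0} = 3
G(7) = mex{3,2,1} = 0
G(8) = mex{0,3,2,0} = 1
G(9) = mex{1,0,0,1,0} = 2
G(10) = mex{2,1,1,2,1} = 0
G(11) = mex{0,2,2,0,2} = 1
G(12) = mex{1,0,3,1,0} = 2
G(13) = mex{2,1,0,2,1} = 3
G(14) = mex{3,2,1,3,2} = 0
G(15) = mex{0,3,2,0,3} = 1
G(16) = mex{1,0,0,1,0} = 2
G(17) = mex{2,1,1,2,1} = 0
G(18) = mex{0,2,2,0,2} = 1
G(19) = mex{1,0,3,1,0} = 2
G(20) = mex{2,1,0,2,1} = 3
G(21) = mex{3,2,1,3,2} = 0
G(22) = mex{0,3,2,0,3} = 1
G(23) = mex{1,0,0,1,0} = 2
G(24) = mex{2,1,1,2,1} = 0
G(25) = mex{0,2,2,0,2} = 1
G(26) = mex{1,0,3,1,0} = 2
G_A(26) = 2.
Pile B, S = {3, 6, 7, 9}:
G(0) = 0
G(1) = mex{} = 0
G(2) = mex{} = 0
G(3) = mex{0} = 1
G(4) = mex{0} = 1
G(5) = mex{0} = 1
G(6) = mex{1,0} = 2
G(7) = mex{1,0,0} = 2
G(8) = mex{1,0,0} = 2
G(9) = mex{2,1,0,0} = 3
G(10) = mex{2,1,1,0} = 3
G(11) = mex{2,1,1,0} = 3
G(12) = mex{3,2,1,1} = 0
G(13) = mex{3,2,2,1} = 0
G(14) = mex{3,2,2,1} = 0
G(15) = mex{0,3,2,2} = 1
G(16) = mex{0,3,3,2} = 1
G(17) = mex{0,3,3,2} = 1
G(18) = mex{1,0,3,3} = 2
G(19) = mex{1,0,0,3} = 2
G(20) = mex{1,0,0,3} = 2
G(21) = mex{2,1,0,0} = 3
G(22) = mex{2,1,1,0} = 3
G(23) = mex{2,1,1,0} = 3
G_B(23) = 3.
Combined Grundy value = 2 ⊕ 3 = 1.

1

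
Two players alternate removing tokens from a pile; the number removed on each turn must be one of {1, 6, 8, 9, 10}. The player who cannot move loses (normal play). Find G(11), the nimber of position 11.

2

n :  0  1  2  3  4  5  6  7  8  9 10 11
G :  0  1  0  1  0  1  2  0  1  2  3  2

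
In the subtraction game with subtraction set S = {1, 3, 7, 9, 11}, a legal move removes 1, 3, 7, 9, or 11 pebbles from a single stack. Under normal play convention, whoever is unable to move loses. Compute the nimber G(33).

G(0) = 0
G(1) = mex{0} = 1
G(2) = mex{1} = 0
G(3) = mex{0,0} = 1
G(4) = mex{1,1} = 0
G(5) = mex{0,0} = 1
G(6) = mex{1,1} = 0
G(7) = mex{0,0,0} = 1
G(8) = mex{1,1,1} = 0
G(9) = mex{0,0,0,0} = 1
G(10) = mex{1,1,1,1} = 0
G(11) = mex{0,0,0,0,0} = 1
G(12) = mex{1,1,1,1,1} = 0
G(13) = mex{0,0,0,0,0} = 1
G(14) = mex{1,1,1,1,1} = 0
G(15) = mex{0,0,0,0,0} = 1
G(16) = mex{1,1,1,1,1} = 0
G(17) = mex{0,0,0,0,0} = 1
G(18) = mex{1,1,1,1,1} = 0
G(19) = mex{0,0,0,0,0} = 1
G(20) = mex{1,1,1,1,1} = 0
G(21) = mex{0,0,0,0,0} = 1
G(22) = mex{1,1,1,1,1} = 0
G(23) = mex{0,0,0,0,0} = 1
G(24) = mex{1,1,1,1,1} = 0
G(25) = mex{0,0,0,0,0} = 1
G(26) = mex{1,1,1,1,1} = 0
G(27) = mex{0,0,0,0,0} = 1
G(28) = mex{1,1,1,1,1} = 0
G(29) = mex{0,0,0,0,0} = 1
G(30) = mex{1,1,1,1,1} = 0
G(31) = mex{0,0,0,0,0} = 1
G(32) = mex{1,1,1,1,1} = 0
G(33) = mex{0,0,0,0,0} = 1

1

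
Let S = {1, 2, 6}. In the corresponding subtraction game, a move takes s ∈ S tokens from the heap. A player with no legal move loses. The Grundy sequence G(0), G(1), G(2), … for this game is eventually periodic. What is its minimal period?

n :  0  1  2  3  4  5  6  7  8  9 10 11 12 13 14 15
G :  0  1  2  0  1  2  3  0  1  2  0  1  2  3  0  1
G(n+7) = G(n) holds for n = 0,…,5 (a full window of length max(S) = 6), so the sequence is purely periodic with period 7.

7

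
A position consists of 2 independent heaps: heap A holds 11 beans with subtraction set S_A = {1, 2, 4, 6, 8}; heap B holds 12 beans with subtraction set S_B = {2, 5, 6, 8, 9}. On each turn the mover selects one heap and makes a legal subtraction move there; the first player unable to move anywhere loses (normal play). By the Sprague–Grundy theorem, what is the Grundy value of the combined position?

3

Heap A, S = {1, 2, 4, 6, 8}:
G(0) = 0
G(1) = mex{0} = 1
G(2) = mex{1,0} = 2
G(3) = mex{2,1} = 0
G(4) = mex{0,2,0} = 1
G(5) = mex{1,0,1} = 2
G(6) = mex{2,1,2,0} = 3
G(7) = mex{3,2,0,1} = 4
G(8) = mex{4,3,1,2,0} = 5
G(9) = mex{5,4,2,0,1} = 3
G(10) = mex{3,5,3,1,2} = 0
G(11) = mex{0,3,4,2,0} = 1
G_A(11) = 1.
Heap B, S = {2, 5, 6, 8, 9}:
n :  0  1  2  3  4  5  6  7  8  9 10 11 12
G :  0  0  1  1  0  2  1  3  2  2  3  0  2
G_B(12) = 2.
Combined Grundy value = 1 ⊕ 2 = 3.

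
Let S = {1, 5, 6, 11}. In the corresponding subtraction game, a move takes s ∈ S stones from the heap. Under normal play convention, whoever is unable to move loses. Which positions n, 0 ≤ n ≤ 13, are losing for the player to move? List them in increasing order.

n :  0  1  2  3  4  5  6  7  8  9 10 11 12 13
G :  0  1  0  1  0  1  2  3  2  3  2  3  0  1
P-positions are exactly the n with G(n) = 0.

0, 2, 4, 12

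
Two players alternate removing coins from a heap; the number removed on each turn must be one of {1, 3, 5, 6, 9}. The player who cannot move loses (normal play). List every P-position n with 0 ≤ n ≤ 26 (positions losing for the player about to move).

0, 2, 4, 12, 14, 16, 24, 26

G(0) = 0
G(1) = mex{0} = 1
G(2) = mex{1} = 0
G(3) = mex{0,0} = 1
G(4) = mex{1,1} = 0
G(5) = mex{0,0,0} = 1
G(6) = mex{1,1,1,0} = 2
G(7) = mex{2,0,0,1} = 3
G(8) = mex{3,1,1,0} = 2
G(9) = mex{2,2,0,1,0} = 3
G(10) = mex{3,3,1,0,1} = 2
G(11) = mex{2,2,2,1,0} = 3
G(12) = mex{3,3,3,2,1} = 0
G(13) = mex{0,2,2,3,0} = 1
G(14) = mex{1,3,3,2,1} = 0
G(15) = mex{0,0,2,3,2} = 1
G(16) = mex{1,1,3,2,3} = 0
G(17) = mex{0,0,0,3,2} = 1
G(18) = mex{1,1,1,0,3} = 2
G(19) = mex{2,0,0,1,2} = 3
G(20) = mex{3,1,1,0,3} = 2
G(21) = mex{2,2,0,1,0} = 3
G(22) = mex{3,3,1,0,1} = 2
G(23) = mex{2,2,2,1,0} = 3
G(24) = mex{3,3,3,2,1} = 0
G(25) = mex{0,2,2,3,0} = 1
G(26) = mex{1,3,3,2,1} = 0
P-positions are exactly the n with G(n) = 0.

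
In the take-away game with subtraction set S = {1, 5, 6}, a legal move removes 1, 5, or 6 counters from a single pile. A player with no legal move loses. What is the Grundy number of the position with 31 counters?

n :  0  1  2  3  4  5  6  7  8  9 10 11 12 13 14 15 16 17 18 19 20 21 22 23 24 25 26 27 28 29 30 31
G :  0  1  0  1  0  1  2  3  2  3  2  0  1  0  1  0  1  2  3  2  3  2  0  1  0  1  0  1  2  3  2  3

3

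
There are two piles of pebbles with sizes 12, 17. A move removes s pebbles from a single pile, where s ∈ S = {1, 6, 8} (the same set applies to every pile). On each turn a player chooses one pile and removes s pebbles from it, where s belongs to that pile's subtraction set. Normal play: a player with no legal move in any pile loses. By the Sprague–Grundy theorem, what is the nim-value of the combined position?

All piles use S = {1, 6, 8}:
n :  0  1  2  3  4  5  6  7  8  9 10 11 12 13 14 15 16 17
G :  0  1  0  1  0  1  2  0  1  0  1  0  1  2  0  1  0  1
Pile A: G(12) = 1.
Pile B: G(17) = 1.
Combined Grundy value = 1 ⊕ 1 = 0.

0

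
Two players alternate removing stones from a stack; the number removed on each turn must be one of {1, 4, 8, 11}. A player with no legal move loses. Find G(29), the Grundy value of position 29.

0

G(0) = 0
G(1) = mex{0} = 1
G(2) = mex{1} = 0
G(3) = mex{0} = 1
G(4) = mex{1,0} = 2
G(5) = mex{2,1} = 0
G(6) = mex{0,0} = 1
G(7) = mex{1,1} = 0
G(8) = mex{0,2,0} = 1
G(9) = mex{1,0,1} = 2
G(10) = mex{2,1,0} = 3
G(11) = mex{3,0,1,0} = 2
G(12) = mex{2,1,2,1} = 0
G(13) = mex{0,2,0,0} = 1
G(14) = mex{1,3,1,1} = 0
G(15) = mex{0,2,0,2} = 1
G(16) = mex{1,0,1,0} = 2
G(17) = mex{2,1,2,1} = 0
G(18) = mex{0,0,3,0} = 1
G(19) = mex{1,1,2,1} = 0
G(20) = mex{0,2,0,2} = 1
G(21) = mex{1,0,1,3} = 2
G(22) = mex{2,1,0,2} = 3
G(23) = mex{3,0,1,0} = 2
G(24) = mex{2,1,2,1} = 0
G(25) = mex{0,2,0,0} = 1
G(26) = mex{1,3,1,1} = 0
G(27) = mex{0,2,0,2} = 1
G(28) = mex{1,0,1,0} = 2
G(29) = mex{2,1,2,1} = 0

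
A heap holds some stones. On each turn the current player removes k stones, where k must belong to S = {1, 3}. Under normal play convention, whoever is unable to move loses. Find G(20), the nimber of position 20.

0

n :  0  1  2  3  4  5  6  7  8  9 10 11 12 13 14 15 16 17 18 19 20
G :  0  1  0  1  0  1  0  1  0  1  0  1  0  1  0  1  0  1  0  1  0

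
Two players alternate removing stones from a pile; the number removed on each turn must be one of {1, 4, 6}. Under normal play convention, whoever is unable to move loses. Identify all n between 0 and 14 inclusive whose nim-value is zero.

0, 2, 5, 7, 10, 12

G(0) = 0
G(1) = mex{0} = 1
G(2) = mex{1} = 0
G(3) = mex{0} = 1
G(4) = mex{1,0} = 2
G(5) = mex{2,1} = 0
G(6) = mex{0,0,0} = 1
G(7) = mex{1,1,1} = 0
G(8) = mex{0,2,0} = 1
G(9) = mex{1,0,1} = 2
G(10) = mex{2,1,2} = 0
G(11) = mex{0,0,0} = 1
G(12) = mex{1,1,1} = 0
G(13) = mex{0,2,0} = 1
G(14) = mex{1,0,1} = 2
P-positions are exactly the n with G(n) = 0.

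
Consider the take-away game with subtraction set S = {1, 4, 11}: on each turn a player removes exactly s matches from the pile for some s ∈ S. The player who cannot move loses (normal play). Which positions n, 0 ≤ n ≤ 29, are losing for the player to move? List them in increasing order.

0, 2, 5, 7, 10, 12, 15, 17, 20, 22, 25, 27

n :  0  1  2  3  4  5  6  7  8  9 10 11 12 13 14 15 16 17 18 19 20 21 22 23 24 25 26 27 28 29
G :  0  1  0  1  2  0  1  0  1  2  0  1  0  1  2  0  1  0  1  2  0  1  0  1  2  0  1  0  1  2
P-positions are exactly the n with G(n) = 0.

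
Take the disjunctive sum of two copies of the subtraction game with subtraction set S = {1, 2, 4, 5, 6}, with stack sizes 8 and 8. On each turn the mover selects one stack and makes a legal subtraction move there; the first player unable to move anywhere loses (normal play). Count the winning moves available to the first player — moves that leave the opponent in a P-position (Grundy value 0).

All stacks use S = {1, 2, 4, 5, 6}:
n : 0 1 2 3 4 5 6 7 8
G : 0 1 2 0 1 2 3 4 5
Stack A: G(8) = 5.
Stack B: G(8) = 5.
Combined Grundy value = 5 ⊕ 5 = 0.
A winning move leaves total XOR = 0, i.e. changes one component's Grundy value g to g ⊕ X where X is the current total.
Stack A: target g' = 5⊕0 = 5, but every legal move changes the Grundy value (mex property), so 0 moves.
Stack B: target g' = 5⊕0 = 5, but every legal move changes the Grundy value (mex property), so 0 moves.

0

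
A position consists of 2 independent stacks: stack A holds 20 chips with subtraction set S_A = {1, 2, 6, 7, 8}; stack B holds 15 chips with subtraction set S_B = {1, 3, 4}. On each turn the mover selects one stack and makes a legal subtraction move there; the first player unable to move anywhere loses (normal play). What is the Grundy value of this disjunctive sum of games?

Stack A, S = {1, 2, 6, 7, 8}:
n :  0  1  2  3  4  5  6  7  8  9 10 11 12 13 14 15 16 17 18 19 20
G :  0  1  2  0  1  2  3  4  5  3  4  5  0  1  2  0  1  2  3  4  5
G_A(20) = 5.
Stack B, S = {1, 3, 4}:
G(0) = 0
G(1) = mex{0} = 1
G(2) = mex{1} = 0
G(3) = mex{0,0} = 1
G(4) = mex{1,1,0} = 2
G(5) = mex{2,0,1} = 3
G(6) = mex{3,1,0} = 2
G(7) = mex{2,2,1} = 0
G(8) = mex{0,3,2} = 1
G(9) = mex{1,2,3} = 0
G(10) = mex{0,0,2} = 1
G(11) = mex{1,1,0} = 2
G(12) = mex{2,0,1} = 3
G(13) = mex{3,1,0} = 2
G(14) = mex{2,2,1} = 0
G(15) = mex{0,3,2} = 1
G_B(15) = 1.
Combined Grundy value = 5 ⊕ 1 = 4.

4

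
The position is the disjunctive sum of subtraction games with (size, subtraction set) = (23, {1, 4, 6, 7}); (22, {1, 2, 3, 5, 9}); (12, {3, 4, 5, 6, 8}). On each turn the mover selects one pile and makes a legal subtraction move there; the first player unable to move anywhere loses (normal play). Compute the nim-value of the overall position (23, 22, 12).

Pile A, S = {1, 4, 6, 7}:
n :  0  1  2  3  4  5  6  7  8  9 10 11 12 13 14 15 16 17 18 19 20 21 22 23
G :  0  1  0  1  2  0  1  2  3  2  0  1  2  0  1  0  1  2  0  1  2  3  2  0
G_A(23) = 0.
Pile B, S = {1, 2, 3, 5, 9}:
G(0) = 0
G(1) = mex{0} = 1
G(2) = mex{1,0} = 2
G(3) = mex{2,1,0} = 3
G(4) = mex{3,2,1} = 0
G(5) = mex{0,3,2,0} = 1
G(6) = mex{1,0,3,1} = 2
G(7) = mex{2,1,0,2} = 3
G(8) = mex{3,2,1,3} = 0
G(9) = mex{0,3,2,0,0} = 1
G(10) = mex{1,0,3,1,1} = 2
G(11) = mex{2,1,0,2,2} = 3
G(12) = mex{3,2,1,3,3} = 0
G(13) = mex{0,3,2,0,0} = 1
G(14) = mex{1,0,3,1,1} = 2
G(15) = mex{2,1,0,2,2} = 3
G(16) = mex{3,2,1,3,3} = 0
G(17) = mex{0,3,2,0,0} = 1
G(18) = mex{1,0,3,1,1} = 2
G(19) = mex{2,1,0,2,2} = 3
G(20) = mex{3,2,1,3,3} = 0
G(21) = mex{0,3,2,0,0} = 1
G(22) = mex{1,0,3,1,1} = 2
G_B(22) = 2.
Pile C, S = {3, 4, 5, 6, 8}:
n :  0  1  2  3  4  5  6  7  8  9 10 11 12
G :  0  0  0  1  1  1  2  2  2  3  3  0  0
G_C(12) = 0.
Combined Grundy value = 0 ⊕ 2 ⊕ 0 = 2.

2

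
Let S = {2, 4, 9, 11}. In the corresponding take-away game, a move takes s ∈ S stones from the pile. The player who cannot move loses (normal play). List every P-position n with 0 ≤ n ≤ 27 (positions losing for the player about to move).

n :  0  1  2  3  4  5  6  7  8  9 10 11 12 13 14 15 16 17 18 19 20 21 22 23 24 25 26 27
G :  0  0  1  1  2  2  0  0  1  1  2  2  3  0  0  1  1  2  2  0  0  1  1  2  2  3  0  0
P-positions are exactly the n with G(n) = 0.

0, 1, 6, 7, 13, 14, 19, 20, 26, 27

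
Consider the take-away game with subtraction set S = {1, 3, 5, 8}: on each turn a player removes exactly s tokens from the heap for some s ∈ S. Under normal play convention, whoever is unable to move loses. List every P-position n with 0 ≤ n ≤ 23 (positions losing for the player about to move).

0, 2, 4, 6, 13, 15, 17, 19

G(0) = 0
G(1) = mex{0} = 1
G(2) = mex{1} = 0
G(3) = mex{0,0} = 1
G(4) = mex{1,1} = 0
G(5) = mex{0,0,0} = 1
G(6) = mex{1,1,1} = 0
G(7) = mex{0,0,0} = 1
G(8) = mex{1,1,1,0} = 2
G(9) = mex{2,0,0,1} = 3
G(10) = mex{3,1,1,0} = 2
G(11) = mex{2,2,0,1} = 3
G(12) = mex{3,3,1,0} = 2
G(13) = mex{2,2,2,1} = 0
G(14) = mex{0,3,3,0} = 1
G(15) = mex{1,2,2,1} = 0
G(16) = mex{0,0,3,2} = 1
G(17) = mex{1,1,2,3} = 0
G(18) = mex{0,0,0,2} = 1
G(19) = mex{1,1,1,3} = 0
G(20) = mex{0,0,0,2} = 1
G(21) = mex{1,1,1,0} = 2
G(22) = mex{2,0,0,1} = 3
G(23) = mex{3,1,1,0} = 2
P-positions are exactly the n with G(n) = 0.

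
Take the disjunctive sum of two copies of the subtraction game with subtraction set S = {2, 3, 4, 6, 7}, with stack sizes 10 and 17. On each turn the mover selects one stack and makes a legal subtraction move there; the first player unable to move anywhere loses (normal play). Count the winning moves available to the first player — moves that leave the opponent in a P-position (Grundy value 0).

All stacks use S = {2, 3, 4, 6, 7}:
G(0) = 0
G(1) = mex{} = 0
G(2) = mex{0} = 1
G(3) = mex{0,0} = 1
G(4) = mex{1,0,0} = 2
G(5) = mex{1,1,0} = 2
G(6) = mex{2,1,1,0} = 3
G(7) = mex{2,2,1,0,0} = 3
G(8) = mex{3,2,2,1,0} = 4
G(9) = mex{3,3,2,1,1} = 0
G(10) = mex{4,3,3,2,1} = 0
G(11) = mex{0,4,3,2,2} = 1
G(12) = mex{0,0,4,3,2} = 1
G(13) = mex{1,0,0,3,3} = 2
G(14) = mex{1,1,0,4,3} = 2
G(15) = mex{2,1,1,0,4} = 3
G(16) = mex{2,2,1,0,0} = 3
G(17) = mex{3,2,2,1,0} = 4
Stack A: G(10) = 0.
Stack B: G(17) = 4.
Combined Grundy value = 0 ⊕ 4 = 4.
A winning move leaves total XOR = 0, i.e. changes one component's Grundy value g to g ⊕ X where X is the current total.
Stack A: need g' = 0⊕4 = 4. Options: 10−2→G=4, 10−3→G=3, 10−4→G=3, 10−6→G=2, 10−7→G=1. Hits: 1.
Stack B: need g' = 4⊕4 = 0. Options: 17−2→G=3, 17−3→G=2, 17−4→G=2, 17−6→G=1, 17−7→G=0. Hits: 1.

2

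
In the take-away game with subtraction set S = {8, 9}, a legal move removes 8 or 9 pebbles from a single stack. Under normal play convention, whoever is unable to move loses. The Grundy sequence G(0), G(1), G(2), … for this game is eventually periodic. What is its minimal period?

n :  0  1  2  3  4  5  6  7  8  9 10 11 12 13 14 15 16 17 18 19 20 21 22 23 24 25 26 27 28 29 30 31 32 33 34 35
G :  0  0  0  0  0  0  0  0  1  1  1  1  1  1  1  1  2  0  0  0  0  0  0  0  0  1  1  1  1  1  1  1  1  2  0  0
G(n+17) = G(n) holds for n = 0,…,8 (a full window of length max(S) = 9), so the sequence is purely periodic with period 17.

17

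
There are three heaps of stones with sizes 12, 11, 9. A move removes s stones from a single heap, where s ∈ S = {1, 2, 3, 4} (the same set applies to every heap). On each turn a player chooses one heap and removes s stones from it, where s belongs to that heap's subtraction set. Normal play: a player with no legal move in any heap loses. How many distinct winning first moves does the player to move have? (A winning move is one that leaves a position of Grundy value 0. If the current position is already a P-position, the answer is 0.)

1

All heaps use S = {1, 2, 3, 4}:
n :  0  1  2  3  4  5  6  7  8  9 10 11 12
G :  0  1  2  3  4  0  1  2  3  4  0  1  2
Heap A: G(12) = 2.
Heap B: G(11) = 1.
Heap C: G(9) = 4.
Combined Grundy value = 2 ⊕ 1 ⊕ 4 = 7.
A winning move leaves total XOR = 0, i.e. changes one component's Grundy value g to g ⊕ X where X is the current total.
Heap A: need g' = 2⊕7 = 5. Options: 12−1→G=1, 12−2→G=0, 12−3→G=4, 12−4→G=3. Hits: 0.
Heap B: need g' = 1⊕7 = 6. Options: 11−1→G=0, 11−2→G=4, 11−3→G=3, 11−4→G=2. Hits: 0.
Heap C: need g' = 4⊕7 = 3. Options: 9−1→G=3, 9−2→G=2, 9−3→G=1, 9−4→G=0. Hits: 1.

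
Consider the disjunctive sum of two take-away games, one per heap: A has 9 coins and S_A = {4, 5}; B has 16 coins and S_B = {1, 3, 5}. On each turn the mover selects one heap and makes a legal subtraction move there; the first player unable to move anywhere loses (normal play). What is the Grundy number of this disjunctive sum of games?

0

Heap A, S = {4, 5}:
n : 0 1 2 3 4 5 6 7 8 9
G : 0 0 0 0 1 1 1 1 2 0
G_A(9) = 0.
Heap B, S = {1, 3, 5}:
n :  0  1  2  3  4  5  6  7  8  9 10 11 12 13 14 15 16
G :  0  1  0  1  0  1  0  1  0  1  0  1  0  1  0  1  0
G_B(16) = 0.
Combined Grundy value = 0 ⊕ 0 = 0.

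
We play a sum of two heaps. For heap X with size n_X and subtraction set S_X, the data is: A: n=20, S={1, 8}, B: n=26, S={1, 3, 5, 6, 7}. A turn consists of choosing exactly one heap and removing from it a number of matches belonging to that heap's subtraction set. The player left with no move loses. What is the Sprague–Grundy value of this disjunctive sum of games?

0

Heap A, S = {1, 8}:
n :  0  1  2  3  4  5  6  7  8  9 10 11 12 13 14 15 16 17 18 19 20
G :  0  1  0  1  0  1  0  1  2  0  1  0  1  0  1  0  1  2  0  1  0
G_A(20) = 0.
Heap B, S = {1, 3, 5, 6, 7}:
G(0) = 0
G(1) = mex{0} = 1
G(2) = mex{1} = 0
G(3) = mex{0,0} = 1
G(4) = mex{1,1} = 0
G(5) = mex{0,0,0} = 1
G(6) = mex{1,1,1,0} = 2
G(7) = mex{2,0,0,1,0} = 3
G(8) = mex{3,1,1,0,1} = 2
G(9) = mex{2,2,0,1,0} = 3
G(10) = mex{3,3,1,0,1} = 2
G(11) = mex{2,2,2,1,0} = 3
G(12) = mex{3,3,3,2,1} = 0
G(13) = mex{0,2,2,3,2} = 1
G(14) = mex{1,3,3,2,3} = 0
G(15) = mex{0,0,2,3,2} = 1
G(16) = mex{1,1,3,2,3} = 0
G(17) = mex{0,0,0,3,2} = 1
G(18) = mex{1,1,1,0,3} = 2
G(19) = mex{2,0,0,1,0} = 3
G(20) = mex{3,1,1,0,1} = 2
G(21) = mex{2,2,0,1,0} = 3
G(22) = mex{3,3,1,0,1} = 2
G(23) = mex{2,2,2,1,0} = 3
G(24) = mex{3,3,3,2,1} = 0
G(25) = mex{0,2,2,3,2} = 1
G(26) = mex{1,3,3,2,3} = 0
G_B(26) = 0.
Combined Grundy value = 0 ⊕ 0 = 0.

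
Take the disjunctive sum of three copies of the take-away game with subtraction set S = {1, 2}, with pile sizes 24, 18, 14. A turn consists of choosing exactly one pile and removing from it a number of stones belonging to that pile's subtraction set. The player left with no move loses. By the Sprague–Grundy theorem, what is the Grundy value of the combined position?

All piles use S = {1, 2}:
G(0) = 0
G(1) = mex{0} = 1
G(2) = mex{1,0} = 2
G(3) = mex{2,1} = 0
G(4) = mex{0,2} = 1
G(5) = mex{1,0} = 2
G(6) = mex{2,1} = 0
G(7) = mex{0,2} = 1
G(8) = mex{1,0} = 2
G(9) = mex{2,1} = 0
G(10) = mex{0,2} = 1
G(11) = mex{1,0} = 2
G(12) = mex{2,1} = 0
G(13) = mex{0,2} = 1
G(14) = mex{1,0} = 2
G(15) = mex{2,1} = 0
G(16) = mex{0,2} = 1
G(17) = mex{1,0} = 2
G(18) = mex{2,1} = 0
G(19) = mex{0,2} = 1
G(20) = mex{1,0} = 2
G(21) = mex{2,1} = 0
G(22) = mex{0,2} = 1
G(23) = mex{1,0} = 2
G(24) = mex{2,1} = 0
Pile A: G(24) = 0.
Pile B: G(18) = 0.
Pile C: G(14) = 2.
Combined Grundy value = 0 ⊕ 0 ⊕ 2 = 2.

2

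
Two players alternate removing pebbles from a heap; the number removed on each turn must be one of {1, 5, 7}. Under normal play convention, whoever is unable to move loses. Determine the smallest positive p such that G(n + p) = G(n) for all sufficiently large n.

2

n :  0  1  2  3  4  5  6  7  8  9 10 11 12 13 14
G :  0  1  0  1  0  1  0  1  0  1  0  1  0  1  0
G(n+2) = G(n) holds for n = 0,…,6 (a full window of length max(S) = 7), so the sequence is purely periodic with period 2.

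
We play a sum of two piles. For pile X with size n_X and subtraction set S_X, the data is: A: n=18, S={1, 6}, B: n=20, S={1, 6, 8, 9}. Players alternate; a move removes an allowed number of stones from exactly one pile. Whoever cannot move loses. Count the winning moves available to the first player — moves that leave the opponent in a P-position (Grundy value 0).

4

Pile A, S = {1, 6}:
n :  0  1  2  3  4  5  6  7  8  9 10 11 12 13 14 15 16 17 18
G :  0  1  0  1  0  1  2  0  1  0  1  0  1  2  0  1  0  1  0
G_A(18) = 0.
Pile B, S = {1, 6, 8, 9}:
G(0) = 0
G(1) = mex{0} = 1
G(2) = mex{1} = 0
G(3) = mex{0} = 1
G(4) = mex{1} = 0
G(5) = mex{0} = 1
G(6) = mex{1,0} = 2
G(7) = mex{2,1} = 0
G(8) = mex{0,0,0} = 1
G(9) = mex{1,1,1,0} = 2
G(10) = mex{2,0,0,1} = 3
G(11) = mex{3,1,1,0} = 2
G(12) = mex{2,2,0,1} = 3
G(13) = mex{3,0,1,0} = 2
G(14) = mex{2,1,2,1} = 0
G(15) = mex{0,2,0,2} = 1
G(16) = mex{1,3,1,0} = 2
G(17) = mex{2,2,2,1} = 0
G(18) = mex{0,3,3,2} = 1
G(19) = mex{1,2,2,3} = 0
G(20) = mex{0,0,3,2} = 1
G_B(20) = 1.
Combined Grundy value = 0 ⊕ 1 = 1.
A winning move leaves total XOR = 0, i.e. changes one component's Grundy value g to g ⊕ X where X is the current total.
Pile A: need g' = 0⊕1 = 1. Options: 18−1→G=1, 18−6→G=1. Hits: 2.
Pile B: need g' = 1⊕1 = 0. Options: 20−1→G=0, 20−6→G=0, 20−8→G=3, 20−9→G=2. Hits: 2.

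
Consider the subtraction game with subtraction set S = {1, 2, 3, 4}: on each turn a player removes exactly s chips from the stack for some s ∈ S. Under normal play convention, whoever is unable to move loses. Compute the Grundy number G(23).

G(0) = 0
G(1) = mex{0} = 1
G(2) = mex{1,0} = 2
G(3) = mex{2,1,0} = 3
G(4) = mex{3,2,1,0} = 4
G(5) = mex{4,3,2,1} = 0
G(6) = mex{0,4,3,2} = 1
G(7) = mex{1,0,4,3} = 2
G(8) = mex{2,1,0,4} = 3
G(9) = mex{3,2,1,0} = 4
G(10) = mex{4,3,2,1} = 0
G(11) = mex{0,4,3,2} = 1
G(12) = mex{1,0,4,3} = 2
G(13) = mex{2,1,0,4} = 3
G(14) = mex{3,2,1,0} = 4
G(15) = mex{4,3,2,1} = 0
G(16) = mex{0,4,3,2} = 1
G(17) = mex{1,0,4,3} = 2
G(18) = mex{2,1,0,4} = 3
G(19) = mex{3,2,1,0} = 4
G(20) = mex{4,3,2,1} = 0
G(21) = mex{0,4,3,2} = 1
G(22) = mex{1,0,4,3} = 2
G(23) = mex{2,1,0,4} = 3

3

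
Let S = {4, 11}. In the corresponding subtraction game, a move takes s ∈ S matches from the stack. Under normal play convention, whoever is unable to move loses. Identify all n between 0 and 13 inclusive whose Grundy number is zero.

0, 1, 2, 3, 8, 9, 10

G(0) = 0
G(1) = mex{} = 0
G(2) = mex{} = 0
G(3) = mex{} = 0
G(4) = mex{0} = 1
G(5) = mex{0} = 1
G(6) = mex{0} = 1
G(7) = mex{0} = 1
G(8) = mex{1} = 0
G(9) = mex{1} = 0
G(10) = mex{1} = 0
G(11) = mex{1,0} = 2
G(12) = mex{0,0} = 1
G(13) = mex{0,0} = 1
P-positions are exactly the n with G(n) = 0.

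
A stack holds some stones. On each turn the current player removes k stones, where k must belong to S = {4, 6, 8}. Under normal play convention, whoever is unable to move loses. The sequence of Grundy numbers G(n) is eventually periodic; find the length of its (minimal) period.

n :  0  1  2  3  4  5  6  7  8  9 10 11 12 13 14 15 16 17 18 19 20 21 22 23 24 25
G :  0  0  0  0  1  1  1  1  2  2  2  2  0  0  0  0  1  1  1  1  2  2  2  2  0  0
G(n+12) = G(n) holds for n = 0,…,7 (a full window of length max(S) = 8), so the sequence is purely periodic with period 12.

12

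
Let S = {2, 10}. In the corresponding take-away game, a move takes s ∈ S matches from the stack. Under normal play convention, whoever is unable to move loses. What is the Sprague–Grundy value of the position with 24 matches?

0

G(0) = 0
G(1) = mex{} = 0
G(2) = mex{0} = 1
G(3) = mex{0} = 1
G(4) = mex{1} = 0
G(5) = mex{1} = 0
G(6) = mex{0} = 1
G(7) = mex{0} = 1
G(8) = mex{1} = 0
G(9) = mex{1} = 0
G(10) = mex{0,0} = 1
G(11) = mex{0,0} = 1
G(12) = mex{1,1} = 0
G(13) = mex{1,1} = 0
G(14) = mex{0,0} = 1
G(15) = mex{0,0} = 1
G(16) = mex{1,1} = 0
G(17) = mex{1,1} = 0
G(18) = mex{0,0} = 1
G(19) = mex{0,0} = 1
G(20) = mex{1,1} = 0
G(21) = mex{1,1} = 0
G(22) = mex{0,0} = 1
G(23) = mex{0,0} = 1
G(24) = mex{1,1} = 0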